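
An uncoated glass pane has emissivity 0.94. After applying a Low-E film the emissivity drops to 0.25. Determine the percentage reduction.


Percentage reduction = (1 - coated/uncoated) * 100
  Ratio = 0.25 / 0.94 = 0.266
  Reduction = (1 - 0.266) * 100 = 73.4%

73.4%


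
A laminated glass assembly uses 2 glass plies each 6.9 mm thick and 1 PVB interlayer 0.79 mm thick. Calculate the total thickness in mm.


Total thickness = glass contribution + PVB contribution
  Glass: 2 * 6.9 = 13.8 mm
  PVB: 1 * 0.79 = 0.79 mm
  Total = 13.8 + 0.79 = 14.59 mm

14.59 mm


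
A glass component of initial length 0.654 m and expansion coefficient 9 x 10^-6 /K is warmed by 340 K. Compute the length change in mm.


Thermal expansion formula: dL = alpha * L0 * dT
  dL = (9 x 10^-6) * 0.654 * 340 = 0.00200124 m
Convert to mm: 0.00200124 * 1000 = 2.0012 mm

2.0012 mm


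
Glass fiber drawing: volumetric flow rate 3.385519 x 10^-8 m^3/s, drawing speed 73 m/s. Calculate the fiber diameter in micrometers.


Cross-sectional area from continuity:
  A = Q / v = 3.385519 x 10^-8 / 73 = 4.637697 x 10^-10 m^2
Diameter from circular cross-section:
  d = sqrt(4A / pi) * 10^6 (m -> um)
  d = sqrt(4 * 4.637697 x 10^-10 / pi) * 10^6 = 24.3 um

24.3 um


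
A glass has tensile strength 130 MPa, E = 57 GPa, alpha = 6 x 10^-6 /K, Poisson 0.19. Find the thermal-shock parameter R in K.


Thermal shock resistance: R = sigma * (1 - nu) / (E * alpha)
  Numerator = 130 * (1 - 0.19) = 105.3
  Denominator = 57 * 1000 * (6 x 10^-6) = 0.342
  R = 105.3 / 0.342 = 307.9 K

307.9 K


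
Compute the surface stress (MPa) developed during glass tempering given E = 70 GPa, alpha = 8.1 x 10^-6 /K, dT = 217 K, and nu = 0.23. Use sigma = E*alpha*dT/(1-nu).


Tempering stress: sigma = E * alpha * dT / (1 - nu)
  E (MPa) = 70 * 1000 = 70000
  Numerator = 70000 * (8.1 x 10^-6) * 217 = 123.039
  Denominator = 1 - 0.23 = 0.77
  sigma = 123.039 / 0.77 = 159.8 MPa

159.8 MPa


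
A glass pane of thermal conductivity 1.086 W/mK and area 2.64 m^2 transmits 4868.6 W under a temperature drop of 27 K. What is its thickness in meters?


Fourier's law: t = k * A * dT / Q
  t = 1.086 * 2.64 * 27 / 4868.6
  t = 77.41008 / 4868.6 = 0.0159 m

0.0159 m


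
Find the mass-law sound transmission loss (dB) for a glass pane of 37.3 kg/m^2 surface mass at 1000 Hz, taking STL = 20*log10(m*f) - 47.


Mass law: STL = 20 * log10(m * f) - 47
  m * f = 37.3 * 1000 = 37300
  log10(37300) = 4.57171
  STL = 20 * 4.57171 - 47 = 91.4342 - 47 = 44.4 dB

44.4 dB


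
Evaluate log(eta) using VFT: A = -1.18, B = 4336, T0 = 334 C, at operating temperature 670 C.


VFT equation: log(eta) = A + B / (T - T0)
  T - T0 = 670 - 334 = 336
  B / (T - T0) = 4336 / 336 = 12.905
  log(eta) = -1.18 + 12.905 = 11.725

11.725


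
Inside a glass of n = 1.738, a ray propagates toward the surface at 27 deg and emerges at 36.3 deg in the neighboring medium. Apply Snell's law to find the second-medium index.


Apply Snell's law: n1 * sin(theta1) = n2 * sin(theta2)
  n2 = n1 * sin(theta1) / sin(theta2)
  sin(27) = 0.45399
  sin(36.3) = 0.592013
  n2 = 1.738 * 0.45399 / 0.592013 = 1.3328

1.3328


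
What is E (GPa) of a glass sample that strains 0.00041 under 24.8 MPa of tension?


Young's modulus: E = stress / strain
  E = 24.8 MPa / 0.00041 = 60487.8 MPa
Convert to GPa: 60487.8 / 1000 = 60.49 GPa

60.49 GPa


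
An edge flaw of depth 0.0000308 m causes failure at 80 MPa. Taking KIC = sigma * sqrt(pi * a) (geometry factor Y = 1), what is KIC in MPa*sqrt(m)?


Fracture toughness: KIC = sigma * sqrt(pi * a)
  pi * a = pi * 0.0000308 = 0.000096761
  sqrt(pi * a) = 0.009837
  KIC = 80 * 0.009837 = 0.787 MPa*sqrt(m)

0.787 MPa*sqrt(m)


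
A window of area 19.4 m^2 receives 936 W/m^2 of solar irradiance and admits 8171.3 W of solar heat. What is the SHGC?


Rearrange Q = Area * SHGC * Irradiance:
  SHGC = Q / (Area * Irradiance)
  SHGC = 8171.3 / (19.4 * 936) = 0.45

0.45


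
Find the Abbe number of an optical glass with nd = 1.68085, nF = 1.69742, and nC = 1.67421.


Abbe number formula: Vd = (nd - 1) / (nF - nC)
  nd - 1 = 1.68085 - 1 = 0.68085
  nF - nC = 1.69742 - 1.67421 = 0.02321
  Vd = 0.68085 / 0.02321 = 29.33

29.33


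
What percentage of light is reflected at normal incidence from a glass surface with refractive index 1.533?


Fresnel reflectance at normal incidence:
  R = ((n - 1)/(n + 1))^2
  (n - 1)/(n + 1) = (1.533 - 1)/(1.533 + 1) = 0.210422
  R = 0.210422^2 = 0.0442774
  R(%) = 0.0442774 * 100 = 4.428%

4.428%


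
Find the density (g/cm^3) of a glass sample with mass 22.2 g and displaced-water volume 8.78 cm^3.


Use the definition of density:
  rho = mass / volume
  rho = 22.2 / 8.78 = 2.528 g/cm^3

2.528 g/cm^3


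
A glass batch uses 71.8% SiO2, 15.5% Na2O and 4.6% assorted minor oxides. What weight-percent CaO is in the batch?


Pieces sum to 100%:
  CaO = 100 - (SiO2 + Na2O + others)
  CaO = 100 - (71.8 + 15.5 + 4.6) = 8.1%

8.1%


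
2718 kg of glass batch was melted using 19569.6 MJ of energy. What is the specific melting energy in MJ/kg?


Rearrange E = m * s for s:
  s = E / m
  s = 19569.6 / 2718 = 7.2 MJ/kg

7.2 MJ/kg


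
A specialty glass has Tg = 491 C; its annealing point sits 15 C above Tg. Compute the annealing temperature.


The annealing temperature is Tg plus the offset:
  T_anneal = 491 + 15 = 506 C

506 C


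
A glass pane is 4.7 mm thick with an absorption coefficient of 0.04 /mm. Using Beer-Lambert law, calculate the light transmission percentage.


Beer-Lambert law: T = exp(-alpha * thickness)
  exponent = -0.04 * 4.7 = -0.188
  T = exp(-0.188) = 0.8286
  Percentage = 0.8286 * 100 = 82.86%

82.86%


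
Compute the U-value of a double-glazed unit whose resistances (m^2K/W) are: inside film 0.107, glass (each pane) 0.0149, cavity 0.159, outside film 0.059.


Total thermal resistance (series):
  R_total = R_in + R_glass + R_air + R_glass + R_out
  R_total = 0.107 + 0.0149 + 0.159 + 0.0149 + 0.059 = 0.3548 m^2K/W
U-value = 1 / R_total = 1 / 0.3548 = 2.818 W/m^2K

2.818 W/m^2K


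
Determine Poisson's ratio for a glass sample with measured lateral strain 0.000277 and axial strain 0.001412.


Poisson's ratio: nu = lateral strain / axial strain
  nu = 0.000277 / 0.001412 = 0.1962

0.1962


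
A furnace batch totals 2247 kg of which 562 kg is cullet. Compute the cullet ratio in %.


Cullet ratio = (cullet mass / total batch mass) * 100
  Ratio = 562 / 2247 * 100 = 25.01%

25.01%


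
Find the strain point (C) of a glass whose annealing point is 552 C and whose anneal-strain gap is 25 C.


Strain point = annealing point - difference:
  T_strain = 552 - 25 = 527 C

527 C


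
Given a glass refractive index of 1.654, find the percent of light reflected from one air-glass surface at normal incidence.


Fresnel reflectance at normal incidence:
  R = ((n - 1)/(n + 1))^2
  (n - 1)/(n + 1) = (1.654 - 1)/(1.654 + 1) = 0.24642
  R = 0.24642^2 = 0.0607228
  R(%) = 0.0607228 * 100 = 6.072%

6.072%


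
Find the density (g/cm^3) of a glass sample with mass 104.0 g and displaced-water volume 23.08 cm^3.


Use the definition of density:
  rho = mass / volume
  rho = 104.0 / 23.08 = 4.506 g/cm^3

4.506 g/cm^3


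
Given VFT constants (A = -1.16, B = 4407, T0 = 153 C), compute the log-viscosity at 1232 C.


VFT equation: log(eta) = A + B / (T - T0)
  T - T0 = 1232 - 153 = 1079
  B / (T - T0) = 4407 / 1079 = 4.084
  log(eta) = -1.16 + 4.084 = 2.924

2.924


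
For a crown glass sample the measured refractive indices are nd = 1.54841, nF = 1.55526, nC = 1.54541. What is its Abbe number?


Abbe number formula: Vd = (nd - 1) / (nF - nC)
  nd - 1 = 1.54841 - 1 = 0.54841
  nF - nC = 1.55526 - 1.54541 = 0.00985
  Vd = 0.54841 / 0.00985 = 55.68

55.68


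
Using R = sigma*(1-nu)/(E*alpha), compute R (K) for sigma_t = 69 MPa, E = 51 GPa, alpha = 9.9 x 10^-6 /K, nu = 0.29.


Thermal shock resistance: R = sigma * (1 - nu) / (E * alpha)
  Numerator = 69 * (1 - 0.29) = 48.99
  Denominator = 51 * 1000 * (9.9 x 10^-6) = 0.5049
  R = 48.99 / 0.5049 = 97.0 K

97.0 K


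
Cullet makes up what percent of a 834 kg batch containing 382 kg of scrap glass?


Cullet ratio = (cullet mass / total batch mass) * 100
  Ratio = 382 / 834 * 100 = 45.8%

45.8%


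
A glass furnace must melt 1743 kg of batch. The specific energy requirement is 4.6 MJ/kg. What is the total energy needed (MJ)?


Total energy = mass * specific energy
  E = 1743 * 4.6 = 8017.8 MJ

8017.8 MJ


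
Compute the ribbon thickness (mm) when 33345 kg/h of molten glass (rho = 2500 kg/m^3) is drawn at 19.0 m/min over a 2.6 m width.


Ribbon cross-section from mass balance:
  Volume rate = throughput / density = 33345 / 2500 = 13.338 m^3/h
  thickness = volume rate / (speed * 60 * width), i.e.
  thickness = throughput / (60 * speed * width * density) * 1000
  thickness = 33345 / (60 * 19.0 * 2.6 * 2500) * 1000 = 4.5 mm

4.5 mm


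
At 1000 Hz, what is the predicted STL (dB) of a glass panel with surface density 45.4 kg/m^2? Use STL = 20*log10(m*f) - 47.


Mass law: STL = 20 * log10(m * f) - 47
  m * f = 45.4 * 1000 = 45400
  log10(45400) = 4.65706
  STL = 20 * 4.65706 - 47 = 93.1412 - 47 = 46.1 dB

46.1 dB


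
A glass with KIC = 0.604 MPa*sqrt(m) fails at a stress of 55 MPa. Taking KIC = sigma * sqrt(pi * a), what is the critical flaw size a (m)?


Rearrange KIC = sigma * sqrt(pi * a):
  sqrt(pi * a) = KIC / sigma
  sqrt(pi * a) = 0.604 / 55 = 0.010982
  a = (KIC / sigma)^2 / pi
  a = 0.010982^2 / pi = 0.0000384 m

0.0000384 m


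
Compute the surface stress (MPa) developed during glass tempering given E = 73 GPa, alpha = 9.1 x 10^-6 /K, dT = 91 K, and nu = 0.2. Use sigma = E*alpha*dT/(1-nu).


Tempering stress: sigma = E * alpha * dT / (1 - nu)
  E (MPa) = 73 * 1000 = 73000
  Numerator = 73000 * (9.1 x 10^-6) * 91 = 60.4513
  Denominator = 1 - 0.2 = 0.8
  sigma = 60.4513 / 0.8 = 75.6 MPa

75.6 MPa


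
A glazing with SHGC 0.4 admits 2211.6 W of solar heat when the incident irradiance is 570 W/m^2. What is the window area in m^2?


Rearrange Q = Area * SHGC * Irradiance:
  Area = Q / (SHGC * Irradiance)
  Area = 2211.6 / (0.4 * 570) = 9.7 m^2

9.7 m^2


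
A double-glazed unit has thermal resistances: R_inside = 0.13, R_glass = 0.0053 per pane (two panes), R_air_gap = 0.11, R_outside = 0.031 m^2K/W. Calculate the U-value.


Total thermal resistance (series):
  R_total = R_in + R_glass + R_air + R_glass + R_out
  R_total = 0.13 + 0.0053 + 0.11 + 0.0053 + 0.031 = 0.2816 m^2K/W
U-value = 1 / R_total = 1 / 0.2816 = 3.551 W/m^2K

3.551 W/m^2K


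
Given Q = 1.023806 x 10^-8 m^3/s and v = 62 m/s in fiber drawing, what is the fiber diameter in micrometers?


Cross-sectional area from continuity:
  A = Q / v = 1.023806 x 10^-8 / 62 = 1.6513 x 10^-10 m^2
Diameter from circular cross-section:
  d = sqrt(4A / pi) * 10^6 (m -> um)
  d = sqrt(4 * 1.6513 x 10^-10 / pi) * 10^6 = 14.5 um

14.5 um


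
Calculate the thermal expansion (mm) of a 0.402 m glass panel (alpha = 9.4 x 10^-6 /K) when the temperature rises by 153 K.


Thermal expansion formula: dL = alpha * L0 * dT
  dL = (9.4 x 10^-6) * 0.402 * 153 = 0.00057816 m
Convert to mm: 0.00057816 * 1000 = 0.5782 mm

0.5782 mm


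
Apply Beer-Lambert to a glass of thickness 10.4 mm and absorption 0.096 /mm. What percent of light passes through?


Beer-Lambert law: T = exp(-alpha * thickness)
  exponent = -0.096 * 10.4 = -0.9984
  T = exp(-0.9984) = 0.3685
  Percentage = 0.3685 * 100 = 36.85%

36.85%


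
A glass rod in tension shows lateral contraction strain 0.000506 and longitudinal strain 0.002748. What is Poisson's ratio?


Poisson's ratio: nu = lateral strain / axial strain
  nu = 0.000506 / 0.002748 = 0.1841

0.1841


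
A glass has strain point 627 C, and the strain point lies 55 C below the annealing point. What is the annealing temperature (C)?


T_anneal = T_strain + gap:
  T_anneal = 627 + 55 = 682 C

682 C


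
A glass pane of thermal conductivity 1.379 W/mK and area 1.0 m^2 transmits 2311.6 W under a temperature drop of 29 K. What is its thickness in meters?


Fourier's law: t = k * A * dT / Q
  t = 1.379 * 1.0 * 29 / 2311.6
  t = 39.991 / 2311.6 = 0.0173 m

0.0173 m


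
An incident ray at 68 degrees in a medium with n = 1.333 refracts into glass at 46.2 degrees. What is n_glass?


Apply Snell's law: n1 * sin(theta1) = n2 * sin(theta2)
  n2 = n1 * sin(theta1) / sin(theta2)
  sin(68) = 0.927184
  sin(46.2) = 0.72176
  n2 = 1.333 * 0.927184 / 0.72176 = 1.7124

1.7124


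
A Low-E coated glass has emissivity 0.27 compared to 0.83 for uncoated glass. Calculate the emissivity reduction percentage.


Percentage reduction = (1 - coated/uncoated) * 100
  Ratio = 0.27 / 0.83 = 0.3253
  Reduction = (1 - 0.3253) * 100 = 67.5%

67.5%


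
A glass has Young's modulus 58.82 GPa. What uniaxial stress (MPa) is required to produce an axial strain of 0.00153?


Rearrange E = sigma / epsilon:
  sigma = E * epsilon
  E (MPa) = 58.82 * 1000 = 58820
  sigma = 58820 * 0.00153 = 89.99 MPa

89.99 MPa


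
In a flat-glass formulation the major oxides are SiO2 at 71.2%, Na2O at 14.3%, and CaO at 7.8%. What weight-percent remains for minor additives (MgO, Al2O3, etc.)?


Sum the three major oxides:
  SiO2 + Na2O + CaO = 71.2 + 14.3 + 7.8 = 93.3%
Subtract from 100%:
  Others = 100 - 93.3 = 6.7%

6.7%


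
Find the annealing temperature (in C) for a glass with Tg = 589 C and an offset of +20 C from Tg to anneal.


The annealing temperature is Tg plus the offset:
  T_anneal = 589 + 20 = 609 C

609 C


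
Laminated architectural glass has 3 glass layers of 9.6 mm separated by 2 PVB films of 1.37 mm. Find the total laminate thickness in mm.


Total thickness = glass contribution + PVB contribution
  Glass: 3 * 9.6 = 28.8 mm
  PVB: 2 * 1.37 = 2.74 mm
  Total = 28.8 + 2.74 = 31.54 mm

31.54 mm


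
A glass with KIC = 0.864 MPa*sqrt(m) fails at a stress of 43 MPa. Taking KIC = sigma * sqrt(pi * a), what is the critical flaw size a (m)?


Rearrange KIC = sigma * sqrt(pi * a):
  sqrt(pi * a) = KIC / sigma
  sqrt(pi * a) = 0.864 / 43 = 0.020093
  a = (KIC / sigma)^2 / pi
  a = 0.020093^2 / pi = 0.0001285 m

0.0001285 m


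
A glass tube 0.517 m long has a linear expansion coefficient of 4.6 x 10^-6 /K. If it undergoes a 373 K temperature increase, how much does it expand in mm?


Thermal expansion formula: dL = alpha * L0 * dT
  dL = (4.6 x 10^-6) * 0.517 * 373 = 0.00088707 m
Convert to mm: 0.00088707 * 1000 = 0.8871 mm

0.8871 mm


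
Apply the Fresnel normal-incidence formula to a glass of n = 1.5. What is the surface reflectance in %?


Fresnel reflectance at normal incidence:
  R = ((n - 1)/(n + 1))^2
  (n - 1)/(n + 1) = (1.5 - 1)/(1.5 + 1) = 0.2
  R = 0.2^2 = 0.04
  R(%) = 0.04 * 100 = 4.0%

4.0%


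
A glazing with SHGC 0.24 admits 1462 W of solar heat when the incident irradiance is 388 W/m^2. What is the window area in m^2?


Rearrange Q = Area * SHGC * Irradiance:
  Area = Q / (SHGC * Irradiance)
  Area = 1462 / (0.24 * 388) = 15.7 m^2

15.7 m^2


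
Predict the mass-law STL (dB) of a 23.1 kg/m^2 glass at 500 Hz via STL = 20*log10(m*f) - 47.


Mass law: STL = 20 * log10(m * f) - 47
  m * f = 23.1 * 500 = 11550
  log10(11550) = 4.06258
  STL = 20 * 4.06258 - 47 = 81.2516 - 47 = 34.3 dB

34.3 dB


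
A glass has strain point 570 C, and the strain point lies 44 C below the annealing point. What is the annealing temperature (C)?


T_anneal = T_strain + gap:
  T_anneal = 570 + 44 = 614 C

614 C


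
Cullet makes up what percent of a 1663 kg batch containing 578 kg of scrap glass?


Cullet ratio = (cullet mass / total batch mass) * 100
  Ratio = 578 / 1663 * 100 = 34.76%

34.76%


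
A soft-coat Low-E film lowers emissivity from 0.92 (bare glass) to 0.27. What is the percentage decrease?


Percentage reduction = (1 - coated/uncoated) * 100
  Ratio = 0.27 / 0.92 = 0.2935
  Reduction = (1 - 0.2935) * 100 = 70.7%

70.7%


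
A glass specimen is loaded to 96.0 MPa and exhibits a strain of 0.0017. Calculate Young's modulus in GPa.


Young's modulus: E = stress / strain
  E = 96.0 MPa / 0.0017 = 56470.59 MPa
Convert to GPa: 56470.59 / 1000 = 56.47 GPa

56.47 GPa


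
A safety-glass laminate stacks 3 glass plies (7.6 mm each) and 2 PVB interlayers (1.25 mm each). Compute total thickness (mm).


Total thickness = glass contribution + PVB contribution
  Glass: 3 * 7.6 = 22.8 mm
  PVB: 2 * 1.25 = 2.5 mm
  Total = 22.8 + 2.5 = 25.3 mm

25.3 mm


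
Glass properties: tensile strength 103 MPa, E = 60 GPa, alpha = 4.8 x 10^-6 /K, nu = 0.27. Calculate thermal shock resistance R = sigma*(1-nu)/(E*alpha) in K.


Thermal shock resistance: R = sigma * (1 - nu) / (E * alpha)
  Numerator = 103 * (1 - 0.27) = 75.19
  Denominator = 60 * 1000 * (4.8 x 10^-6) = 0.288
  R = 75.19 / 0.288 = 261.1 K

261.1 K


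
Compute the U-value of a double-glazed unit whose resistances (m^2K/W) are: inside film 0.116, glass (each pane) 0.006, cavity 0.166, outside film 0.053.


Total thermal resistance (series):
  R_total = R_in + R_glass + R_air + R_glass + R_out
  R_total = 0.116 + 0.006 + 0.166 + 0.006 + 0.053 = 0.347 m^2K/W
U-value = 1 / R_total = 1 / 0.347 = 2.882 W/m^2K

2.882 W/m^2K


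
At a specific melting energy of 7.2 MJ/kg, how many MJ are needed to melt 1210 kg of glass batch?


Total energy = mass * specific energy
  E = 1210 * 7.2 = 8712 MJ

8712 MJ


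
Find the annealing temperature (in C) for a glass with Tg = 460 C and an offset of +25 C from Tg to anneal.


The annealing temperature is Tg plus the offset:
  T_anneal = 460 + 25 = 485 C

485 C


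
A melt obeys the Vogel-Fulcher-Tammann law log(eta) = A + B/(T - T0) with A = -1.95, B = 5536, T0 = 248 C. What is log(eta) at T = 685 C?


VFT equation: log(eta) = A + B / (T - T0)
  T - T0 = 685 - 248 = 437
  B / (T - T0) = 5536 / 437 = 12.668
  log(eta) = -1.95 + 12.668 = 10.718

10.718


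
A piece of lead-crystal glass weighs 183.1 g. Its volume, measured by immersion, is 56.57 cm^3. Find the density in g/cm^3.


Use the definition of density:
  rho = mass / volume
  rho = 183.1 / 56.57 = 3.237 g/cm^3

3.237 g/cm^3


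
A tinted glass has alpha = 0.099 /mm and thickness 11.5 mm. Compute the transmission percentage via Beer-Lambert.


Beer-Lambert law: T = exp(-alpha * thickness)
  exponent = -0.099 * 11.5 = -1.1385
  T = exp(-1.1385) = 0.3203
  Percentage = 0.3203 * 100 = 32.03%

32.03%


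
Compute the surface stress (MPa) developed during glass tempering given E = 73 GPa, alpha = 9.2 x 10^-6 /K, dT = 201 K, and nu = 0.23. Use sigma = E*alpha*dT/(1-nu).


Tempering stress: sigma = E * alpha * dT / (1 - nu)
  E (MPa) = 73 * 1000 = 73000
  Numerator = 73000 * (9.2 x 10^-6) * 201 = 134.9916
  Denominator = 1 - 0.23 = 0.77
  sigma = 134.9916 / 0.77 = 175.3 MPa

175.3 MPa


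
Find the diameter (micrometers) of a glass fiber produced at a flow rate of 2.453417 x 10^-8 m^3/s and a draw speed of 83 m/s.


Cross-sectional area from continuity:
  A = Q / v = 2.453417 x 10^-8 / 83 = 2.955924 x 10^-10 m^2
Diameter from circular cross-section:
  d = sqrt(4A / pi) * 10^6 (m -> um)
  d = sqrt(4 * 2.955924 x 10^-10 / pi) * 10^6 = 19.4 um

19.4 um


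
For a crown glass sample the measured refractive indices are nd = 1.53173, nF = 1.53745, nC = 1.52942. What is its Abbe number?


Abbe number formula: Vd = (nd - 1) / (nF - nC)
  nd - 1 = 1.53173 - 1 = 0.53173
  nF - nC = 1.53745 - 1.52942 = 0.00803
  Vd = 0.53173 / 0.00803 = 66.22

66.22


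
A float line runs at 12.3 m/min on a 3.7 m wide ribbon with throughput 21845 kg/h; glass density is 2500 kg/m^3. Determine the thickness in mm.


Ribbon cross-section from mass balance:
  Volume rate = throughput / density = 21845 / 2500 = 8.738 m^3/h
  thickness = volume rate / (speed * 60 * width), i.e.
  thickness = throughput / (60 * speed * width * density) * 1000
  thickness = 21845 / (60 * 12.3 * 3.7 * 2500) * 1000 = 3.2 mm

3.2 mm


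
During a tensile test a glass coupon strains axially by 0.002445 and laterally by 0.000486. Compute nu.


Poisson's ratio: nu = lateral strain / axial strain
  nu = 0.000486 / 0.002445 = 0.1988

0.1988


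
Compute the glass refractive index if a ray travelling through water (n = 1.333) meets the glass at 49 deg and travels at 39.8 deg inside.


Apply Snell's law: n1 * sin(theta1) = n2 * sin(theta2)
  n2 = n1 * sin(theta1) / sin(theta2)
  sin(49) = 0.75471
  sin(39.8) = 0.64011
  n2 = 1.333 * 0.75471 / 0.64011 = 1.5716

1.5716


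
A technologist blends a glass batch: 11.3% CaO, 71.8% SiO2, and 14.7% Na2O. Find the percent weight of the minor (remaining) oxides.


Sum the three major oxides:
  SiO2 + Na2O + CaO = 71.8 + 14.7 + 11.3 = 97.8%
Subtract from 100%:
  Others = 100 - 97.8 = 2.2%

2.2%


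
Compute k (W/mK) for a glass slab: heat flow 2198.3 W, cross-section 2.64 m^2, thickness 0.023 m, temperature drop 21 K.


Fourier's law rearranged: k = Q * t / (A * dT)
  Numerator = 2198.3 * 0.023 = 50.5609
  Denominator = 2.64 * 21 = 55.44
  k = 50.5609 / 55.44 = 0.912 W/mK

0.912 W/mK


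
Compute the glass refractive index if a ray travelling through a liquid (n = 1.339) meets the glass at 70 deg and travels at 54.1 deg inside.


Apply Snell's law: n1 * sin(theta1) = n2 * sin(theta2)
  n2 = n1 * sin(theta1) / sin(theta2)
  sin(70) = 0.939693
  sin(54.1) = 0.810042
  n2 = 1.339 * 0.939693 / 0.810042 = 1.5533

1.5533


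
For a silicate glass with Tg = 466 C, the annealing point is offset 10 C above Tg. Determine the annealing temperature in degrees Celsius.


The annealing temperature is Tg plus the offset:
  T_anneal = 466 + 10 = 476 C

476 C


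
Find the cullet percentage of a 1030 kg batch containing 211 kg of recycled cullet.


Cullet ratio = (cullet mass / total batch mass) * 100
  Ratio = 211 / 1030 * 100 = 20.49%

20.49%


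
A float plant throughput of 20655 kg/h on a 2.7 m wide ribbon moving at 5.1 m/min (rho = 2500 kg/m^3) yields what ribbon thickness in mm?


Ribbon cross-section from mass balance:
  Volume rate = throughput / density = 20655 / 2500 = 8.262 m^3/h
  thickness = volume rate / (speed * 60 * width), i.e.
  thickness = throughput / (60 * speed * width * density) * 1000
  thickness = 20655 / (60 * 5.1 * 2.7 * 2500) * 1000 = 10.0 mm

10.0 mm


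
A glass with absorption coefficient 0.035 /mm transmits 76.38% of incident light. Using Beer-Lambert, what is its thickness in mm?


Rearrange T = exp(-alpha * thickness):
  thickness = -ln(T) / alpha
  T = 76.38/100 = 0.7638
  ln(T) = -0.26945
  -ln(T) = 0.26945
  thickness = 0.26945 / 0.035 = 7.7 mm

7.7 mm


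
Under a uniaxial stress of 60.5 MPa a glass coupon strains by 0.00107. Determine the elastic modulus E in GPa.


Young's modulus: E = stress / strain
  E = 60.5 MPa / 0.00107 = 56542.06 MPa
Convert to GPa: 56542.06 / 1000 = 56.54 GPa

56.54 GPa


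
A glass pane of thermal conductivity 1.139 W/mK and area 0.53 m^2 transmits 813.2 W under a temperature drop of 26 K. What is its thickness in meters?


Fourier's law: t = k * A * dT / Q
  t = 1.139 * 0.53 * 26 / 813.2
  t = 15.69542 / 813.2 = 0.0193 m

0.0193 m


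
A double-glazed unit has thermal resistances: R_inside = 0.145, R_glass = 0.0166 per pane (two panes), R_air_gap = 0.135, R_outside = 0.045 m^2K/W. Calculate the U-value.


Total thermal resistance (series):
  R_total = R_in + R_glass + R_air + R_glass + R_out
  R_total = 0.145 + 0.0166 + 0.135 + 0.0166 + 0.045 = 0.3582 m^2K/W
U-value = 1 / R_total = 1 / 0.3582 = 2.792 W/m^2K

2.792 W/m^2K


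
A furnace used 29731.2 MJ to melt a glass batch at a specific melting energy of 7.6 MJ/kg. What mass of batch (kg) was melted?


Rearrange E = m * s for m:
  m = E / s
  m = 29731.2 / 7.6 = 3912.0 kg

3912.0 kg


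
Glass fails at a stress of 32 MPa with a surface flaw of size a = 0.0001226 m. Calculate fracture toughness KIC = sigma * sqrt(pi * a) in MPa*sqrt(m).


Fracture toughness: KIC = sigma * sqrt(pi * a)
  pi * a = pi * 0.0001226 = 0.000385159
  sqrt(pi * a) = 0.019625
  KIC = 32 * 0.019625 = 0.628 MPa*sqrt(m)

0.628 MPa*sqrt(m)


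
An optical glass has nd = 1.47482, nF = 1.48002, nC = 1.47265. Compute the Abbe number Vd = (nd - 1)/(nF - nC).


Abbe number formula: Vd = (nd - 1) / (nF - nC)
  nd - 1 = 1.47482 - 1 = 0.47482
  nF - nC = 1.48002 - 1.47265 = 0.00737
  Vd = 0.47482 / 0.00737 = 64.43

64.43


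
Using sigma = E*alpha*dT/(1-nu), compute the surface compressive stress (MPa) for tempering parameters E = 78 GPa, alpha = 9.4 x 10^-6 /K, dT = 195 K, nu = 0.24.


Tempering stress: sigma = E * alpha * dT / (1 - nu)
  E (MPa) = 78 * 1000 = 78000
  Numerator = 78000 * (9.4 x 10^-6) * 195 = 142.974
  Denominator = 1 - 0.24 = 0.76
  sigma = 142.974 / 0.76 = 188.1 MPa

188.1 MPa


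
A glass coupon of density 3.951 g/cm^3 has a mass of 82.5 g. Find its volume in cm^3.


Rearrange rho = m / V:
  V = m / rho
  V = 82.5 / 3.951 = 20.881 cm^3

20.881 cm^3


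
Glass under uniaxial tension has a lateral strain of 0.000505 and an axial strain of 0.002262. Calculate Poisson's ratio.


Poisson's ratio: nu = lateral strain / axial strain
  nu = 0.000505 / 0.002262 = 0.2233

0.2233


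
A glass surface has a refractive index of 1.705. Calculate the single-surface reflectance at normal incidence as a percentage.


Fresnel reflectance at normal incidence:
  R = ((n - 1)/(n + 1))^2
  (n - 1)/(n + 1) = (1.705 - 1)/(1.705 + 1) = 0.260628
  R = 0.260628^2 = 0.067927
  R(%) = 0.067927 * 100 = 6.793%

6.793%


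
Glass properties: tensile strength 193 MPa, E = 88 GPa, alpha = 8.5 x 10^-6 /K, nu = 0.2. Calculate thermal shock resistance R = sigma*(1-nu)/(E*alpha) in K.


Thermal shock resistance: R = sigma * (1 - nu) / (E * alpha)
  Numerator = 193 * (1 - 0.2) = 154.4
  Denominator = 88 * 1000 * (8.5 x 10^-6) = 0.748
  R = 154.4 / 0.748 = 206.4 K

206.4 K


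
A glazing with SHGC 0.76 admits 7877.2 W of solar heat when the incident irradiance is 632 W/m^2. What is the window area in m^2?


Rearrange Q = Area * SHGC * Irradiance:
  Area = Q / (SHGC * Irradiance)
  Area = 7877.2 / (0.76 * 632) = 16.4 m^2

16.4 m^2


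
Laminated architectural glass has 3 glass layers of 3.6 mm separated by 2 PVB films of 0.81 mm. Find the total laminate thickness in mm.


Total thickness = glass contribution + PVB contribution
  Glass: 3 * 3.6 = 10.8 mm
  PVB: 2 * 0.81 = 1.62 mm
  Total = 10.8 + 1.62 = 12.42 mm

12.42 mm


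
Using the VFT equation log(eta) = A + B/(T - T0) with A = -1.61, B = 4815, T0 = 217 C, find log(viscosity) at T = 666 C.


VFT equation: log(eta) = A + B / (T - T0)
  T - T0 = 666 - 217 = 449
  B / (T - T0) = 4815 / 449 = 10.724
  log(eta) = -1.61 + 10.724 = 9.114

9.114


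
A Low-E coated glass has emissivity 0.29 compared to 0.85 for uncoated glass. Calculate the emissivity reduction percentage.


Percentage reduction = (1 - coated/uncoated) * 100
  Ratio = 0.29 / 0.85 = 0.3412
  Reduction = (1 - 0.3412) * 100 = 65.9%

65.9%


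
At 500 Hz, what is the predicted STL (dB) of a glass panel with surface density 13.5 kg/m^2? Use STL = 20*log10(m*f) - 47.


Mass law: STL = 20 * log10(m * f) - 47
  m * f = 13.5 * 500 = 6750
  log10(6750) = 3.8293
  STL = 20 * 3.8293 - 47 = 76.586 - 47 = 29.6 dB

29.6 dB


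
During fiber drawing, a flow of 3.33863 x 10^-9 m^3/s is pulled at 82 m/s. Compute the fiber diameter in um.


Cross-sectional area from continuity:
  A = Q / v = 3.33863 x 10^-9 / 82 = 4.0715 x 10^-11 m^2
Diameter from circular cross-section:
  d = sqrt(4A / pi) * 10^6 (m -> um)
  d = sqrt(4 * 4.0715 x 10^-11 / pi) * 10^6 = 7.2 um

7.2 um


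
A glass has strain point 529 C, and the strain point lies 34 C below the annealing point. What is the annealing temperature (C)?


T_anneal = T_strain + gap:
  T_anneal = 529 + 34 = 563 C

563 C


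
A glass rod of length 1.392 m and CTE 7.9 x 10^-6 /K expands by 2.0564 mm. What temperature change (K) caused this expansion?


Rearrange dL = alpha * L0 * dT for dT:
  dT = dL / (alpha * L0)
  dL (m) = 2.0564 / 1000 = 0.0020564
  dT = 0.0020564 / ((7.9 x 10^-6) * 1.392) = 187.0 K

187.0 K


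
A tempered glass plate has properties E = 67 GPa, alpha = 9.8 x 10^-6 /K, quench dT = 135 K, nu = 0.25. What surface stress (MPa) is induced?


Tempering stress: sigma = E * alpha * dT / (1 - nu)
  E (MPa) = 67 * 1000 = 67000
  Numerator = 67000 * (9.8 x 10^-6) * 135 = 88.641
  Denominator = 1 - 0.25 = 0.75
  sigma = 88.641 / 0.75 = 118.2 MPa

118.2 MPa


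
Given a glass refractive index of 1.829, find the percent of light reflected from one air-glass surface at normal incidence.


Fresnel reflectance at normal incidence:
  R = ((n - 1)/(n + 1))^2
  (n - 1)/(n + 1) = (1.829 - 1)/(1.829 + 1) = 0.293036
  R = 0.293036^2 = 0.0858701
  R(%) = 0.0858701 * 100 = 8.587%

8.587%


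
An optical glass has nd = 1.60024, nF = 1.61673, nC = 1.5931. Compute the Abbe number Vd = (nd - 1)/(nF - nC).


Abbe number formula: Vd = (nd - 1) / (nF - nC)
  nd - 1 = 1.60024 - 1 = 0.60024
  nF - nC = 1.61673 - 1.5931 = 0.02363
  Vd = 0.60024 / 0.02363 = 25.4

25.4


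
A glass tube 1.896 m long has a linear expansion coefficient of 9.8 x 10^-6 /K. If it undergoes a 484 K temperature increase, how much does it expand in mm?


Thermal expansion formula: dL = alpha * L0 * dT
  dL = (9.8 x 10^-6) * 1.896 * 484 = 0.00899311 m
Convert to mm: 0.00899311 * 1000 = 8.9931 mm

8.9931 mm


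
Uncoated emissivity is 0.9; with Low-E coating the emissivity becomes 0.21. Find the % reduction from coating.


Percentage reduction = (1 - coated/uncoated) * 100
  Ratio = 0.21 / 0.9 = 0.2333
  Reduction = (1 - 0.2333) * 100 = 76.7%

76.7%


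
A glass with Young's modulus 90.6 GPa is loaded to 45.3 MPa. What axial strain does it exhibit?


Rearrange E = sigma / epsilon:
  epsilon = sigma / E
  E (MPa) = 90.6 * 1000 = 90600
  epsilon = 45.3 / 90600 = 0.0005

0.0005


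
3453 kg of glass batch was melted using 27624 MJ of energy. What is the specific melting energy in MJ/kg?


Rearrange E = m * s for s:
  s = E / m
  s = 27624 / 3453 = 8.0 MJ/kg

8.0 MJ/kg


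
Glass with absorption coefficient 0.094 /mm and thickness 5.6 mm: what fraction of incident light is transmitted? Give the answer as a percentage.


Beer-Lambert law: T = exp(-alpha * thickness)
  exponent = -0.094 * 5.6 = -0.5264
  T = exp(-0.5264) = 0.5907
  Percentage = 0.5907 * 100 = 59.07%

59.07%


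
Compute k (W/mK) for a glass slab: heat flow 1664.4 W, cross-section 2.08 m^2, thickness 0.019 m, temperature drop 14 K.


Fourier's law rearranged: k = Q * t / (A * dT)
  Numerator = 1664.4 * 0.019 = 31.6236
  Denominator = 2.08 * 14 = 29.12
  k = 31.6236 / 29.12 = 1.086 W/mK

1.086 W/mK


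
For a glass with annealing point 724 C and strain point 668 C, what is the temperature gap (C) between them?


Gap = T_anneal - T_strain:
  gap = 724 - 668 = 56 C

56 C


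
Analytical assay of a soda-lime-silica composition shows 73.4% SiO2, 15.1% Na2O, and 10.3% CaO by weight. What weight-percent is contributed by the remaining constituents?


Sum the three major oxides:
  SiO2 + Na2O + CaO = 73.4 + 15.1 + 10.3 = 98.8%
Subtract from 100%:
  Others = 100 - 98.8 = 1.2%

1.2%


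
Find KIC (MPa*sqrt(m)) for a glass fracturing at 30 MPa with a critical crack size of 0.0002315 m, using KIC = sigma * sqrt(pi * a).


Fracture toughness: KIC = sigma * sqrt(pi * a)
  pi * a = pi * 0.0002315 = 0.000727279
  sqrt(pi * a) = 0.026968
  KIC = 30 * 0.026968 = 0.809 MPa*sqrt(m)

0.809 MPa*sqrt(m)


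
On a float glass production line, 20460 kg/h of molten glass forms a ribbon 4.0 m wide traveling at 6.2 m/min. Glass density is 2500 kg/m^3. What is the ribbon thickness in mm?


Ribbon cross-section from mass balance:
  Volume rate = throughput / density = 20460 / 2500 = 8.184 m^3/h
  thickness = volume rate / (speed * 60 * width), i.e.
  thickness = throughput / (60 * speed * width * density) * 1000
  thickness = 20460 / (60 * 6.2 * 4.0 * 2500) * 1000 = 5.5 mm

5.5 mm


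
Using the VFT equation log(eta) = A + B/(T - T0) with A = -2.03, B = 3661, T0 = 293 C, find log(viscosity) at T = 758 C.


VFT equation: log(eta) = A + B / (T - T0)
  T - T0 = 758 - 293 = 465
  B / (T - T0) = 3661 / 465 = 7.873
  log(eta) = -2.03 + 7.873 = 5.843

5.843


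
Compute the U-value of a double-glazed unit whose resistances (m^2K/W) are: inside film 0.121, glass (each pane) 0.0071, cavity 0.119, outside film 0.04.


Total thermal resistance (series):
  R_total = R_in + R_glass + R_air + R_glass + R_out
  R_total = 0.121 + 0.0071 + 0.119 + 0.0071 + 0.04 = 0.2942 m^2K/W
U-value = 1 / R_total = 1 / 0.2942 = 3.399 W/m^2K

3.399 W/m^2K


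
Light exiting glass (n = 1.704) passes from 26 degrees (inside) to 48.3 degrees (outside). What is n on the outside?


Apply Snell's law: n1 * sin(theta1) = n2 * sin(theta2)
  n2 = n1 * sin(theta1) / sin(theta2)
  sin(26) = 0.438371
  sin(48.3) = 0.746638
  n2 = 1.704 * 0.438371 / 0.746638 = 1.0005

1.0005


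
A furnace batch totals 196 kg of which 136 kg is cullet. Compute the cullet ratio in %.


Cullet ratio = (cullet mass / total batch mass) * 100
  Ratio = 136 / 196 * 100 = 69.39%

69.39%


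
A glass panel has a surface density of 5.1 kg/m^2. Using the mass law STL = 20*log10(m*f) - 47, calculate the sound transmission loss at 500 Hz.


Mass law: STL = 20 * log10(m * f) - 47
  m * f = 5.1 * 500 = 2550
  log10(2550) = 3.40654
  STL = 20 * 3.40654 - 47 = 68.1308 - 47 = 21.1 dB

21.1 dB


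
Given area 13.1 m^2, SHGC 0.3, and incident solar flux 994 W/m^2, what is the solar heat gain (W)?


Solar heat gain: Q = Area * SHGC * Irradiance
  Q = 13.1 * 0.3 * 994 = 3906.4 W

3906.4 W


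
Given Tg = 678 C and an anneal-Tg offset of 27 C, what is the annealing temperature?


The annealing temperature is Tg plus the offset:
  T_anneal = 678 + 27 = 705 C

705 C


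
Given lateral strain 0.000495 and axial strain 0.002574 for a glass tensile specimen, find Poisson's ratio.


Poisson's ratio: nu = lateral strain / axial strain
  nu = 0.000495 / 0.002574 = 0.1923

0.1923


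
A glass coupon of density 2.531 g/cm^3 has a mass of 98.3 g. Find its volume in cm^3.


Rearrange rho = m / V:
  V = m / rho
  V = 98.3 / 2.531 = 38.838 cm^3

38.838 cm^3


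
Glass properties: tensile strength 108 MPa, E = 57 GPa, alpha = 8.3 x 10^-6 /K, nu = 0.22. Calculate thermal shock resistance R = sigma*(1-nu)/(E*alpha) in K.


Thermal shock resistance: R = sigma * (1 - nu) / (E * alpha)
  Numerator = 108 * (1 - 0.22) = 84.24
  Denominator = 57 * 1000 * (8.3 x 10^-6) = 0.4731
  R = 84.24 / 0.4731 = 178.1 K

178.1 K


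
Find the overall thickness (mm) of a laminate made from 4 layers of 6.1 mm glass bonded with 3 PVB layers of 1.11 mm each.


Total thickness = glass contribution + PVB contribution
  Glass: 4 * 6.1 = 24.4 mm
  PVB: 3 * 1.11 = 3.33 mm
  Total = 24.4 + 3.33 = 27.73 mm

27.73 mm


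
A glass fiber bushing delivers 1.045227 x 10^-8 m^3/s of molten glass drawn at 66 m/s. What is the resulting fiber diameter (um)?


Cross-sectional area from continuity:
  A = Q / v = 1.045227 x 10^-8 / 66 = 1.583677 x 10^-10 m^2
Diameter from circular cross-section:
  d = sqrt(4A / pi) * 10^6 (m -> um)
  d = sqrt(4 * 1.583677 x 10^-10 / pi) * 10^6 = 14.2 um

14.2 um


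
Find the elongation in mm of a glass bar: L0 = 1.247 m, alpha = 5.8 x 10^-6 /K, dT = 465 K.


Thermal expansion formula: dL = alpha * L0 * dT
  dL = (5.8 x 10^-6) * 1.247 * 465 = 0.00336316 m
Convert to mm: 0.00336316 * 1000 = 3.3632 mm

3.3632 mm


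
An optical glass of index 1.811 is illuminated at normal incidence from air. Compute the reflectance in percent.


Fresnel reflectance at normal incidence:
  R = ((n - 1)/(n + 1))^2
  (n - 1)/(n + 1) = (1.811 - 1)/(1.811 + 1) = 0.288509
  R = 0.288509^2 = 0.0832374
  R(%) = 0.0832374 * 100 = 8.324%

8.324%


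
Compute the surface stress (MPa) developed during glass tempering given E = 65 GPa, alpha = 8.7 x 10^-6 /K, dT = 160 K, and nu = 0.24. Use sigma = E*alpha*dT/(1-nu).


Tempering stress: sigma = E * alpha * dT / (1 - nu)
  E (MPa) = 65 * 1000 = 65000
  Numerator = 65000 * (8.7 x 10^-6) * 160 = 90.48
  Denominator = 1 - 0.24 = 0.76
  sigma = 90.48 / 0.76 = 119.1 MPa

119.1 MPa


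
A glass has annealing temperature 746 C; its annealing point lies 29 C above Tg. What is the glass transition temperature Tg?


Rearrange T_anneal = Tg + offset for Tg:
  Tg = T_anneal - offset = 746 - 29 = 717 C

717 C


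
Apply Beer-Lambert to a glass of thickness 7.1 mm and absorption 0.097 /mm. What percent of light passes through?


Beer-Lambert law: T = exp(-alpha * thickness)
  exponent = -0.097 * 7.1 = -0.6887
  T = exp(-0.6887) = 0.5022
  Percentage = 0.5022 * 100 = 50.22%

50.22%


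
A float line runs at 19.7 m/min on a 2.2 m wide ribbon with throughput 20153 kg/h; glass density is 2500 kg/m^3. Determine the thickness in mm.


Ribbon cross-section from mass balance:
  Volume rate = throughput / density = 20153 / 2500 = 8.0612 m^3/h
  thickness = volume rate / (speed * 60 * width), i.e.
  thickness = throughput / (60 * speed * width * density) * 1000
  thickness = 20153 / (60 * 19.7 * 2.2 * 2500) * 1000 = 3.1 mm

3.1 mm


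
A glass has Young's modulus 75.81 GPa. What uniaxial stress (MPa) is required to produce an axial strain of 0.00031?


Rearrange E = sigma / epsilon:
  sigma = E * epsilon
  E (MPa) = 75.81 * 1000 = 75810
  sigma = 75810 * 0.00031 = 23.5 MPa

23.5 MPa


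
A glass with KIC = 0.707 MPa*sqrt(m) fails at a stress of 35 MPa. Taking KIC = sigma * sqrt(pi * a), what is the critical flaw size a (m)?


Rearrange KIC = sigma * sqrt(pi * a):
  sqrt(pi * a) = KIC / sigma
  sqrt(pi * a) = 0.707 / 35 = 0.0202
  a = (KIC / sigma)^2 / pi
  a = 0.0202^2 / pi = 0.0001299 m

0.0001299 m


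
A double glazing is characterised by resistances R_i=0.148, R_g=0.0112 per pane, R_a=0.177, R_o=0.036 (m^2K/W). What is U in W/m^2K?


Total thermal resistance (series):
  R_total = R_in + R_glass + R_air + R_glass + R_out
  R_total = 0.148 + 0.0112 + 0.177 + 0.0112 + 0.036 = 0.3834 m^2K/W
U-value = 1 / R_total = 1 / 0.3834 = 2.608 W/m^2K

2.608 W/m^2K


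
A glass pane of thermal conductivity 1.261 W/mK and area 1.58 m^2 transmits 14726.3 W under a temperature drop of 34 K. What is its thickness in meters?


Fourier's law: t = k * A * dT / Q
  t = 1.261 * 1.58 * 34 / 14726.3
  t = 67.74092 / 14726.3 = 0.0046 m

0.0046 m


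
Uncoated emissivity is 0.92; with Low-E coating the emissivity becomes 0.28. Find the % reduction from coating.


Percentage reduction = (1 - coated/uncoated) * 100
  Ratio = 0.28 / 0.92 = 0.3043
  Reduction = (1 - 0.3043) * 100 = 69.6%

69.6%


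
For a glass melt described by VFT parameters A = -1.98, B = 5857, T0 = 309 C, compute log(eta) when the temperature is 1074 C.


VFT equation: log(eta) = A + B / (T - T0)
  T - T0 = 1074 - 309 = 765
  B / (T - T0) = 5857 / 765 = 7.656
  log(eta) = -1.98 + 7.656 = 5.676

5.676


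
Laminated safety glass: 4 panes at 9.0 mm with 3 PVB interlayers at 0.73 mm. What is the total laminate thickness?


Total thickness = glass contribution + PVB contribution
  Glass: 4 * 9.0 = 36.0 mm
  PVB: 3 * 0.73 = 2.19 mm
  Total = 36.0 + 2.19 = 38.19 mm

38.19 mm


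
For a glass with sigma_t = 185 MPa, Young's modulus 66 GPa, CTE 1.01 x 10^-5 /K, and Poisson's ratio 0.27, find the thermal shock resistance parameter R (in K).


Thermal shock resistance: R = sigma * (1 - nu) / (E * alpha)
  Numerator = 185 * (1 - 0.27) = 135.05
  Denominator = 66 * 1000 * (1.01 x 10^-5) = 0.6666
  R = 135.05 / 0.6666 = 202.6 K

202.6 K


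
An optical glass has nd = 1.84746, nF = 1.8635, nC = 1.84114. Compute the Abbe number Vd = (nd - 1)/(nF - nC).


Abbe number formula: Vd = (nd - 1) / (nF - nC)
  nd - 1 = 1.84746 - 1 = 0.84746
  nF - nC = 1.8635 - 1.84114 = 0.02236
  Vd = 0.84746 / 0.02236 = 37.9

37.9
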